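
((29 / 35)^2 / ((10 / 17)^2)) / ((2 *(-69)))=-243049 / 16905000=-0.01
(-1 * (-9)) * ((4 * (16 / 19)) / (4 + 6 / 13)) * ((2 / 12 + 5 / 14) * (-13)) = -178464 / 3857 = -46.27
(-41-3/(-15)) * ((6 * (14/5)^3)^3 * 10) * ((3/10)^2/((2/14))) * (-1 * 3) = 86033590538821632/48828125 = 1761967934.24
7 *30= 210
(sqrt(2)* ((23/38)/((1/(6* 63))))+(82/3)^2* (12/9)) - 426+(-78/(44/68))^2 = 4347* sqrt(2)/19+49336126/3267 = 15424.91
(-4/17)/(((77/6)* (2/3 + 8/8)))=-72/6545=-0.01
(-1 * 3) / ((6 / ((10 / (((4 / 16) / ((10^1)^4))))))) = -200000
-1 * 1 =-1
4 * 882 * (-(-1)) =3528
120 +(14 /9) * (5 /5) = 1094 /9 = 121.56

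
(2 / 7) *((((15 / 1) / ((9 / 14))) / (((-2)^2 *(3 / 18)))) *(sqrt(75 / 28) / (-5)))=-5 *sqrt(21) / 7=-3.27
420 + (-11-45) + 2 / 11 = 364.18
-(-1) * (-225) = -225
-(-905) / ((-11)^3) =-905 / 1331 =-0.68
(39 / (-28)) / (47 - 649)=39 / 16856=0.00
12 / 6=2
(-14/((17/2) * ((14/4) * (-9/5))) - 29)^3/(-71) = 334.30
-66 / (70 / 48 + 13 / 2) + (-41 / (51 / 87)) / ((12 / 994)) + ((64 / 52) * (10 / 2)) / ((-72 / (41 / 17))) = -4408317689 / 759798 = -5801.96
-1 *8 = -8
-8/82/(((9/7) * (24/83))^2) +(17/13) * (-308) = -403.48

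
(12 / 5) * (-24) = -288 / 5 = -57.60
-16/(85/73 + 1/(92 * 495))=-53190720/3870973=-13.74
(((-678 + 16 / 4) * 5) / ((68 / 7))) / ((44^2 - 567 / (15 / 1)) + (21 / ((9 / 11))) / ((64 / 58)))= -2830800 / 15679117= -0.18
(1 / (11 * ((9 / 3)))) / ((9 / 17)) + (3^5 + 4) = 73376 / 297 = 247.06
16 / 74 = 8 / 37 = 0.22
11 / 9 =1.22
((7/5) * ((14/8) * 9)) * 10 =441/2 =220.50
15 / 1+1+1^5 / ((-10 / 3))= 157 / 10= 15.70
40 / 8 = 5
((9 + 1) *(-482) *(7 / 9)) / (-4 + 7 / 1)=-33740 / 27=-1249.63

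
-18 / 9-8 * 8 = -66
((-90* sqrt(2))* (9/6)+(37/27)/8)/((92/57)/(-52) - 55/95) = 312.71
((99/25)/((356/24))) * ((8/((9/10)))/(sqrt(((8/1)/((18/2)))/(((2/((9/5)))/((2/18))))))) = 1584 * sqrt(5)/445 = 7.96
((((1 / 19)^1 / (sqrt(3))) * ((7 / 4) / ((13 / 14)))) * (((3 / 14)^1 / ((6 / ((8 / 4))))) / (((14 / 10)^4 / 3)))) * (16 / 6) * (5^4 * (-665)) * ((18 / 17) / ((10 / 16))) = -37500000 * sqrt(3) / 10829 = -5997.96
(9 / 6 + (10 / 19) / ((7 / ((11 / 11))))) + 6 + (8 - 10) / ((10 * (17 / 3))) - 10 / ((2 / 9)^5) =-3336380909 / 180880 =-18445.27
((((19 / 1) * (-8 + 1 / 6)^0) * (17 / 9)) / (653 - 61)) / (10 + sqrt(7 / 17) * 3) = 27455 / 4360968 - 323 * sqrt(119) / 2907312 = 0.01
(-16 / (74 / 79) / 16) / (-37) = 79 / 2738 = 0.03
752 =752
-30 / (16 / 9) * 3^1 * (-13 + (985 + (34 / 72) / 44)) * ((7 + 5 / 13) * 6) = -623564325 / 286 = -2180294.84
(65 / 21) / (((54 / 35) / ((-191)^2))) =11856325 / 162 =73187.19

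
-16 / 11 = -1.45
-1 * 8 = -8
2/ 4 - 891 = -1781/ 2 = -890.50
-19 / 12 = -1.58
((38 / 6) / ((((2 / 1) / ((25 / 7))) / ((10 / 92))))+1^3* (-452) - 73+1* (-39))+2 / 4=-1086307 / 1932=-562.27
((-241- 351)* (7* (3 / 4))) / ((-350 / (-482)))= -107004 / 25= -4280.16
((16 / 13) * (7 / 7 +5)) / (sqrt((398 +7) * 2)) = 16 * sqrt(10) / 195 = 0.26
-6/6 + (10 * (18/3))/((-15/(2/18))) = -13/9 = -1.44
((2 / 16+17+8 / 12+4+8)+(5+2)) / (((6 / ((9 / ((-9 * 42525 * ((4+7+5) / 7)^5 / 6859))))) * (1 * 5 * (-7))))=2077378471 / 4586471424000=0.00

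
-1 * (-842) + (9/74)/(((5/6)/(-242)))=149236/185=806.68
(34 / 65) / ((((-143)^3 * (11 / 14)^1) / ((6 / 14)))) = -204 / 2090808005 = -0.00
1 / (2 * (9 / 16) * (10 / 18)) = 8 / 5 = 1.60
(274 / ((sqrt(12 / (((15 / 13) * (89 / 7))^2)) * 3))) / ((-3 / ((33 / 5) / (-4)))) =134123 * sqrt(3) / 1092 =212.74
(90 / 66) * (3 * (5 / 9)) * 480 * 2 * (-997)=-23928000 / 11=-2175272.73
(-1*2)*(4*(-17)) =136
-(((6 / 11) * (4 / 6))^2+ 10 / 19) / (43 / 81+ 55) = -0.01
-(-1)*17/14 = 17/14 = 1.21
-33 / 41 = -0.80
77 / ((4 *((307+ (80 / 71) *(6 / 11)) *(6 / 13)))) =111683 / 823704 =0.14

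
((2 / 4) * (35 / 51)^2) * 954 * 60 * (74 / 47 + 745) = 136689199500 / 13583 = 10063255.50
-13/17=-0.76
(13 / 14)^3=2197 / 2744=0.80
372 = 372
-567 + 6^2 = -531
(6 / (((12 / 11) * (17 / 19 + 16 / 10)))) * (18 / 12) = 1045 / 316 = 3.31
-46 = -46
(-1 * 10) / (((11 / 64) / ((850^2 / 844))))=-115600000 / 2321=-49806.12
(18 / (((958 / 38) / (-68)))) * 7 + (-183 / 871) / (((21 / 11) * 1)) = -992864233 / 2920463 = -339.97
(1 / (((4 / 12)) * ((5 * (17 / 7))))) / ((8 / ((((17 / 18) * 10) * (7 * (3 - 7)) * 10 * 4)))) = -326.67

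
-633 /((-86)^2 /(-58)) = 18357 /3698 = 4.96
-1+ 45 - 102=-58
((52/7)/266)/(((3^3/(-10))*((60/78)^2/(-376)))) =826072/125685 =6.57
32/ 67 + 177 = 11891/ 67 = 177.48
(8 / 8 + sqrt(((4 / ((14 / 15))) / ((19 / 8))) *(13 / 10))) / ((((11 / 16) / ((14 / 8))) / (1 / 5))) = 28 / 55 + 8 *sqrt(10374) / 1045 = 1.29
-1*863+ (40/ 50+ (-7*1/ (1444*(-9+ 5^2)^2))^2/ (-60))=-7069253995855921/ 8199088373760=-862.20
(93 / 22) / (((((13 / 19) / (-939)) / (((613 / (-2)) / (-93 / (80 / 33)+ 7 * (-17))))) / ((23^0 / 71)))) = -20341951380 / 127816117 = -159.15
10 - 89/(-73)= 819/73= 11.22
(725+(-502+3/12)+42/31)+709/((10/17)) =1429.90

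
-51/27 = -17/9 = -1.89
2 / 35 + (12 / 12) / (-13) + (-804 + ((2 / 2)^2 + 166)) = -289844 / 455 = -637.02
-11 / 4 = -2.75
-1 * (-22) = 22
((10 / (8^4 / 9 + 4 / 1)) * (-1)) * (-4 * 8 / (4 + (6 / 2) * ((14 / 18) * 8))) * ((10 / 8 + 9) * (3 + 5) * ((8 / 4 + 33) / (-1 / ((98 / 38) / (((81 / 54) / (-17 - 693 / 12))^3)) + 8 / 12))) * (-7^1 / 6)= -3552412178419650 / 23001752655127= -154.44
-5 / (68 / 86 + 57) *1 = -43 / 497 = -0.09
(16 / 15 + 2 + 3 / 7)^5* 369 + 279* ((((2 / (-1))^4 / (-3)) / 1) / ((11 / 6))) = 2990004158379757 / 15598996875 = 191679.26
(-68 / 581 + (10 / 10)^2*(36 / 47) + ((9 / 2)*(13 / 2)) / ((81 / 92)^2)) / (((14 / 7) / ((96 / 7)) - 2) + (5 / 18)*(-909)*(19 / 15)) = -12225261376 / 102460315041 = -0.12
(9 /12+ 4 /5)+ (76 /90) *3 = 49 /12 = 4.08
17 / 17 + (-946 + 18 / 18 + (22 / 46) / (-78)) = -1693547 / 1794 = -944.01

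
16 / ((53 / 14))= 224 / 53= 4.23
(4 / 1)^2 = 16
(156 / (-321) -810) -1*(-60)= -80302 / 107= -750.49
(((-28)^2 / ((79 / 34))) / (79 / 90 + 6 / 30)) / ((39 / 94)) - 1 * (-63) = 81445917 / 99619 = 817.57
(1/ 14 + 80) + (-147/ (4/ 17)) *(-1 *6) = 26800/ 7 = 3828.57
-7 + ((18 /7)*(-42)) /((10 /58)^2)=-91003 /25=-3640.12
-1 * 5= -5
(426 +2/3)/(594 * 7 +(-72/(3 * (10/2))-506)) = 1600/13677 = 0.12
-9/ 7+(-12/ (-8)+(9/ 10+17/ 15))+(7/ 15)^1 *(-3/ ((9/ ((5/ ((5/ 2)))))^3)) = 56956/ 25515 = 2.23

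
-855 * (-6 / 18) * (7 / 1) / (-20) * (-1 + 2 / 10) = 399 / 5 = 79.80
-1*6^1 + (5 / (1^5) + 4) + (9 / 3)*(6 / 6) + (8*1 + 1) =15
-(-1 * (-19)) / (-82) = 0.23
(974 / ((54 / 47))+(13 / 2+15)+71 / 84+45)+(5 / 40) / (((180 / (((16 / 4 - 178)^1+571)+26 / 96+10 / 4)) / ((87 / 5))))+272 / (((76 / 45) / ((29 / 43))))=2032882344517 / 1976486400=1028.53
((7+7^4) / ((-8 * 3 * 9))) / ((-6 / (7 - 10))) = -5.57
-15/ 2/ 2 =-15/ 4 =-3.75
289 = 289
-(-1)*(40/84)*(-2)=-0.95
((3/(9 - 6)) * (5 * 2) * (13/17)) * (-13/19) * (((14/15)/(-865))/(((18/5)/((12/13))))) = 0.00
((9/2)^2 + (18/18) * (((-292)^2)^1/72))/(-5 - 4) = -43361/324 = -133.83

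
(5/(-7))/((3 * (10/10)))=-5/21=-0.24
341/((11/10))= 310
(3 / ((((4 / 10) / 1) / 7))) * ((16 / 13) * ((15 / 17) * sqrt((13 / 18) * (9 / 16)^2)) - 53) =-5565 / 2 + 4725 * sqrt(26) / 884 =-2755.25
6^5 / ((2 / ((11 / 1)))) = 42768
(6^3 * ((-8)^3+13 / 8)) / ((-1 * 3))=36747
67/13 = 5.15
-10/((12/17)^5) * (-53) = 376262105/124416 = 3024.23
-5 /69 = -0.07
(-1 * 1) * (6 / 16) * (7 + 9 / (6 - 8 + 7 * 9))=-327 / 122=-2.68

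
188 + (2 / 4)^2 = 753 / 4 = 188.25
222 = 222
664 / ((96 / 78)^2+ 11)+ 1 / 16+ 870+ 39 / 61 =1906860391 / 2064240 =923.76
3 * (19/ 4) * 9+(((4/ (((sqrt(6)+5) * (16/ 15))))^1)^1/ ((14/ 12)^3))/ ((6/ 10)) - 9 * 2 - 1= 2874929/ 26068 - 1350 * sqrt(6)/ 6517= 109.78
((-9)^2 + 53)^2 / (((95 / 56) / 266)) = 14077504 / 5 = 2815500.80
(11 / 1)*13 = 143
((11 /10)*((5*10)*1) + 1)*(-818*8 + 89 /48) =-2198161 /6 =-366360.17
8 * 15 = 120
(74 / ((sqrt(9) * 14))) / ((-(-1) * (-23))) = -37 / 483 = -0.08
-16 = -16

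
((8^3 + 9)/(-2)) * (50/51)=-13025/51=-255.39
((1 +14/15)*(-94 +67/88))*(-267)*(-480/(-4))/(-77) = -63531315/847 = -75007.46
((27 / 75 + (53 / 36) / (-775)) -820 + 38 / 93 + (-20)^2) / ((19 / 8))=-1231222 / 6975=-176.52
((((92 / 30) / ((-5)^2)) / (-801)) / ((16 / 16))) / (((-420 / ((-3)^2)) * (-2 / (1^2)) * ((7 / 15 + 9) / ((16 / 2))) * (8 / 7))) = -23 / 18957000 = -0.00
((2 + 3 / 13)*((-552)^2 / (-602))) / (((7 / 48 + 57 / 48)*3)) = -1104552 / 3913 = -282.28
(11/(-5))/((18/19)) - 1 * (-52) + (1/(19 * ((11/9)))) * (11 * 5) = 88999/1710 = 52.05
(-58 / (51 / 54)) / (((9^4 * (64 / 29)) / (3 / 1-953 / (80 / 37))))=29452661 / 15863040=1.86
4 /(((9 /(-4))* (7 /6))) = -32 /21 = -1.52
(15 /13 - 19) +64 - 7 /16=9509 /208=45.72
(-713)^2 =508369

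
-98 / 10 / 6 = -49 / 30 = -1.63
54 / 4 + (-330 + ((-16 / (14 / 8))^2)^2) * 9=287792775 / 4802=59931.86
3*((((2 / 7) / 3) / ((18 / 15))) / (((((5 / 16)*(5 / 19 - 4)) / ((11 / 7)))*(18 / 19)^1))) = -0.34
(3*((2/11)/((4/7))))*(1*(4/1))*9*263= 9037.64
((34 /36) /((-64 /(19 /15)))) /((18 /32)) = -323 /9720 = -0.03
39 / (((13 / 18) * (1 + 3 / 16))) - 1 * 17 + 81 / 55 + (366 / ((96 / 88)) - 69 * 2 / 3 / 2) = 715713 / 2090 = 342.45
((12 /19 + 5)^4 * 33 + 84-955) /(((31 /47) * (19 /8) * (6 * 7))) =791878041496 /1611940449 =491.26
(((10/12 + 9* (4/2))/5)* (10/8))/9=113/216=0.52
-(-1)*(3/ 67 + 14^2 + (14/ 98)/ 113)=10389852/ 52997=196.05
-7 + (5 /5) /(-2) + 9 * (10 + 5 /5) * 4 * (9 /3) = 2361 /2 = 1180.50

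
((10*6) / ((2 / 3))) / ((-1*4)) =-45 / 2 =-22.50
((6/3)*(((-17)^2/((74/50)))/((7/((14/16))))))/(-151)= -7225/22348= -0.32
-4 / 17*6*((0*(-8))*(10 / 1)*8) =0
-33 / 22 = -3 / 2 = -1.50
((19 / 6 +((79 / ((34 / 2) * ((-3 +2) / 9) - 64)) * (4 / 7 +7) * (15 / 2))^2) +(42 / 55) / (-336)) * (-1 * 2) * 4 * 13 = -1371598843732351 / 2843082165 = -482433.77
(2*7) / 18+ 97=880 / 9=97.78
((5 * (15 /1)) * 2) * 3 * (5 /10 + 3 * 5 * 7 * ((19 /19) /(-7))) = -6525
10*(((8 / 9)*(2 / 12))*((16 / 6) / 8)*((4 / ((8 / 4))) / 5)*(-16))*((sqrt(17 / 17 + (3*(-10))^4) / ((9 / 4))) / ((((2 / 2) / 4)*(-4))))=1024*sqrt(810001) / 729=1264.20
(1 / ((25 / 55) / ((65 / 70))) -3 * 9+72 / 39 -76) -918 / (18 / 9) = -507881 / 910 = -558.11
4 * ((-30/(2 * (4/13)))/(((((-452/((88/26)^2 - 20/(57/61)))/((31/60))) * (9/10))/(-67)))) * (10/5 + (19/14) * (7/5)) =49758689/77292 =643.78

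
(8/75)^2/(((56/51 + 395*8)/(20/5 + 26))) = 34/314875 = 0.00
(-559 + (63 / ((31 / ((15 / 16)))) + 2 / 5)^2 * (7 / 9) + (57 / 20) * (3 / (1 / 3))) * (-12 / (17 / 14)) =205058377559 / 39208800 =5229.91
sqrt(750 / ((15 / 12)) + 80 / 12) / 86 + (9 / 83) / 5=9 / 415 + sqrt(1365) / 129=0.31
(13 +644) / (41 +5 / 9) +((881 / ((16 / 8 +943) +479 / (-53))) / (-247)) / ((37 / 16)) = 78834547345 / 4986841574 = 15.81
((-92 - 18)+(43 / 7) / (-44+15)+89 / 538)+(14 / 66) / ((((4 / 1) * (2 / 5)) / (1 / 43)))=-68215702087 / 619898664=-110.04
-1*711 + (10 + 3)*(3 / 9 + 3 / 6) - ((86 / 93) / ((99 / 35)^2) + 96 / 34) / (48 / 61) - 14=-266979880067 / 371889144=-717.90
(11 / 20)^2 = 121 / 400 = 0.30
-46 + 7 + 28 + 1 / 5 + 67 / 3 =173 / 15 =11.53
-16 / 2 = -8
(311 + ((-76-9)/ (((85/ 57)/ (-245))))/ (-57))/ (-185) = -66/ 185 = -0.36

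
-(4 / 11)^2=-16 / 121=-0.13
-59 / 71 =-0.83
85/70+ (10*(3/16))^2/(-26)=12569/11648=1.08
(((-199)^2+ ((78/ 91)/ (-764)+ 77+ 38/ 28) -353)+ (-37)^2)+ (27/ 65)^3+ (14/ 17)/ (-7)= 36288308096076/ 891707375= 40695.31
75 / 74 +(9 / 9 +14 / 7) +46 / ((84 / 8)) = 13045 / 1554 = 8.39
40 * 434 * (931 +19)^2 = 15667400000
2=2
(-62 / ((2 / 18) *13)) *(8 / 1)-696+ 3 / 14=-189129 / 182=-1039.17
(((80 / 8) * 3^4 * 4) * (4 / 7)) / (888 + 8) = 405 / 196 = 2.07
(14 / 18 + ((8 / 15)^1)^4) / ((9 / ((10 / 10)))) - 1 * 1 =-0.90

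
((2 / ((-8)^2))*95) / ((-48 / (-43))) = 4085 / 1536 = 2.66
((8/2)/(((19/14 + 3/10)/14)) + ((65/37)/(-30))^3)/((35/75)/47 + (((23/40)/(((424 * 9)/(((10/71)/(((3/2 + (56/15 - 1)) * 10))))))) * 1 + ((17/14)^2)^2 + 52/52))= 11564859776385798941380/1089669304926321786567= 10.61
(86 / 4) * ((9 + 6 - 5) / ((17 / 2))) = 430 / 17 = 25.29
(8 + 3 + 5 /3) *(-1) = -38 /3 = -12.67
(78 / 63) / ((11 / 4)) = 104 / 231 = 0.45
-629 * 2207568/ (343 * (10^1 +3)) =-1388560272/ 4459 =-311406.21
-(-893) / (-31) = -893 / 31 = -28.81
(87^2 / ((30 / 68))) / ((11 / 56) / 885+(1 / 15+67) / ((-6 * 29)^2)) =7039594.18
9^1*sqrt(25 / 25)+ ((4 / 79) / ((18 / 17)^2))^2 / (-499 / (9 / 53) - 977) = 1442979279719 / 160331040360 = 9.00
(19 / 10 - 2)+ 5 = 49 / 10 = 4.90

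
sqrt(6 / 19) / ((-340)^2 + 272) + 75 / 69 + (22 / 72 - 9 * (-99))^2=sqrt(114) / 2201568 + 23680270487 / 29808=794426.68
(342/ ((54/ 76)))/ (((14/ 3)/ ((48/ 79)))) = 34656/ 553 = 62.67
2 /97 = 0.02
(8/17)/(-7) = -8/119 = -0.07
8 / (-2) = -4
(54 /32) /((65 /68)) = 459 /260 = 1.77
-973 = -973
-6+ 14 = 8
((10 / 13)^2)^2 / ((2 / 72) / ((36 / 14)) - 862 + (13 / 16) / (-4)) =-10368000 / 25531277681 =-0.00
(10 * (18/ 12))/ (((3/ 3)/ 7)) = 105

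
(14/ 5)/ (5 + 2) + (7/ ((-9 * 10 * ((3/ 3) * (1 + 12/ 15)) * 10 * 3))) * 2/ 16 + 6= 49765/ 7776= 6.40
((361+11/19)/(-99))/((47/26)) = -59540/29469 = -2.02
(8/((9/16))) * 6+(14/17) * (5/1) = 4562/51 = 89.45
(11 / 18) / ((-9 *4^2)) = -11 / 2592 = -0.00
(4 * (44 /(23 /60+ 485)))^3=1177583616000 /24700647083867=0.05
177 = 177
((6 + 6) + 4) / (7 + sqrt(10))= 112 / 39 - 16 * sqrt(10) / 39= 1.57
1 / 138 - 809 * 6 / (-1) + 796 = 779701 / 138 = 5650.01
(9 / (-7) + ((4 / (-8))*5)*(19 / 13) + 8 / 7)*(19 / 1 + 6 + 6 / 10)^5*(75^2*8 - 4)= -76308649588293632 / 40625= -1878366759096.46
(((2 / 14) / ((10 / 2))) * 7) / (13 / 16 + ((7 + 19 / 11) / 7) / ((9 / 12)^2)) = 3696 / 55975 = 0.07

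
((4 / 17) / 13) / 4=1 / 221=0.00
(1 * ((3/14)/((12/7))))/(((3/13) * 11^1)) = 13/264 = 0.05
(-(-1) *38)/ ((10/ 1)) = 19/ 5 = 3.80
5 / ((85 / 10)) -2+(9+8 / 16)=275 / 34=8.09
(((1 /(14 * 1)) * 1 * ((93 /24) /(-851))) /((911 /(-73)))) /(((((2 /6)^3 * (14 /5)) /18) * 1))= 2749545 /607804624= 0.00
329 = 329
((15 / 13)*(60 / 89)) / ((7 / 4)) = 3600 / 8099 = 0.44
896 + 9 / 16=896.56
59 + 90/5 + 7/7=78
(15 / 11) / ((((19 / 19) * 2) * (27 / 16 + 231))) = 40 / 13651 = 0.00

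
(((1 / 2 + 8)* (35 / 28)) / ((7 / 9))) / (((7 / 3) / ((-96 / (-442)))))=810 / 637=1.27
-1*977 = -977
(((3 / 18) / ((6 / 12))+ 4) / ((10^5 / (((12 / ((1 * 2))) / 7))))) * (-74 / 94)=-481 / 16450000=-0.00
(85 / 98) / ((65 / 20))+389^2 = 96391647 / 637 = 151321.27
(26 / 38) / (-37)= -13 / 703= -0.02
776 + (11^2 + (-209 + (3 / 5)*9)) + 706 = 6997 / 5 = 1399.40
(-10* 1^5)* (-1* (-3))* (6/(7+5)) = -15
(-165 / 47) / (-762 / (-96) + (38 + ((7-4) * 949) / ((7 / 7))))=-880 / 725163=-0.00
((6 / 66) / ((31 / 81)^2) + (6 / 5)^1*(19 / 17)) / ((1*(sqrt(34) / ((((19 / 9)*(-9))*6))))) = -38.36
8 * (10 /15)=16 /3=5.33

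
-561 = -561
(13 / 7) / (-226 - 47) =-1 / 147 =-0.01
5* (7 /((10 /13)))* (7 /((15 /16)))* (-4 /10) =-10192 /75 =-135.89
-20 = -20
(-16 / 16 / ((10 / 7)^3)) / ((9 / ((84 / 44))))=-2401 / 33000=-0.07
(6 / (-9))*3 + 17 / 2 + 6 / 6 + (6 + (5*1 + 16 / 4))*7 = 225 / 2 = 112.50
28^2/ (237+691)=49/ 58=0.84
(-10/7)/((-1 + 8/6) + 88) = -6/371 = -0.02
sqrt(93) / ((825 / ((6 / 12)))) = sqrt(93) / 1650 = 0.01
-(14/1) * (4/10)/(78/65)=-14/3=-4.67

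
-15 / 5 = -3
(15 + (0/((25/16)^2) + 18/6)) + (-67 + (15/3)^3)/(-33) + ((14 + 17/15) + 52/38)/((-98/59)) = 645971/102410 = 6.31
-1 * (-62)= 62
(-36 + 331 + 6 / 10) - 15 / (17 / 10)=24376 / 85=286.78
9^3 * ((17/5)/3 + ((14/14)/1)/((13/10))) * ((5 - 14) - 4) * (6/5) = -540918/25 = -21636.72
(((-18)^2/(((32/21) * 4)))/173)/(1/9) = 15309/5536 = 2.77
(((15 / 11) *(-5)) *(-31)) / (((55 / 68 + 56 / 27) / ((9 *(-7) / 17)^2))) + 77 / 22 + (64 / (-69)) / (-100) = 3450308254637 / 3414778950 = 1010.40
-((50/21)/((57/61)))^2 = -9302500/1432809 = -6.49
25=25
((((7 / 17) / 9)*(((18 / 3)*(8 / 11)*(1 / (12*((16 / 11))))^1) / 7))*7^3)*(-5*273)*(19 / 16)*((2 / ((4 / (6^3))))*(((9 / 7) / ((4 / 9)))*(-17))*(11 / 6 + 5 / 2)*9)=12043513755 / 64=188179902.42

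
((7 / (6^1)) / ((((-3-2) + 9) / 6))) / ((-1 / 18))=-63 / 2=-31.50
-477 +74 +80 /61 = -24503 /61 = -401.69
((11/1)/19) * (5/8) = 55/152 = 0.36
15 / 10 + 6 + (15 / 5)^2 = 33 / 2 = 16.50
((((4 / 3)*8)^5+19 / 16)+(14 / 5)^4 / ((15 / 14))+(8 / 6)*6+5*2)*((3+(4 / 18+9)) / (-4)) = -422157.50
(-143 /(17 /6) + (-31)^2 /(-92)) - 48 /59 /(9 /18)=-5771251 /92276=-62.54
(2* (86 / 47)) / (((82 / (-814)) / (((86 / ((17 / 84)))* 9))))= -4551380064 / 32759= -138935.26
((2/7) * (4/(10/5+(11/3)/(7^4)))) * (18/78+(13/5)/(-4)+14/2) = 3521238/937105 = 3.76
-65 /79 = -0.82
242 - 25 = 217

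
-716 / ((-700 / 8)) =1432 / 175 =8.18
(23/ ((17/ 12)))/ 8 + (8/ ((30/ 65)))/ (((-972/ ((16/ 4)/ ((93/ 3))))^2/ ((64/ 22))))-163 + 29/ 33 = -10192902687871/ 63669111858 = -160.09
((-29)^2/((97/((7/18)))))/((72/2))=5887/62856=0.09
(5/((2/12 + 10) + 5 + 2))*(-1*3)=-90/103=-0.87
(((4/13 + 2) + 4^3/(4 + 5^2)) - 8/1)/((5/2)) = -2628/1885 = -1.39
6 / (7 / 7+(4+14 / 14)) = 1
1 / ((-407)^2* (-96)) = -1 / 15902304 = -0.00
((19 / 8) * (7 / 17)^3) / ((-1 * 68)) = -6517 / 2672672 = -0.00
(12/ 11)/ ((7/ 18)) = 216/ 77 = 2.81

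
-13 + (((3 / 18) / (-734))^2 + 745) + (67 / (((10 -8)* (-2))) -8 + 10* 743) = 157823721397 / 19395216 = 8137.25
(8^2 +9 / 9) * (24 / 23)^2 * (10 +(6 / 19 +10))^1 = 14451840 / 10051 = 1437.85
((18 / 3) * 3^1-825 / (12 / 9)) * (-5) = 12015 / 4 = 3003.75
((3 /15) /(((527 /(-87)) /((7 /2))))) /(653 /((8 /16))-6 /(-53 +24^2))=-45501 /514225520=-0.00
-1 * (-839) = 839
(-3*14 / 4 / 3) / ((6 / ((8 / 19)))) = -14 / 57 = -0.25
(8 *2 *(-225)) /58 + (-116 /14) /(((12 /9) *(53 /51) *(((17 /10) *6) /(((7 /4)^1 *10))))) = -444675 /6148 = -72.33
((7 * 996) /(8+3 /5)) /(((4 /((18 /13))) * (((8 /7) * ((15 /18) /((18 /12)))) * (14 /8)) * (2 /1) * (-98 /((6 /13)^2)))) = -181521 /661297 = -0.27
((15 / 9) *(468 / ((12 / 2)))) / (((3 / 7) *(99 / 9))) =910 / 33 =27.58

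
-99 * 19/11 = -171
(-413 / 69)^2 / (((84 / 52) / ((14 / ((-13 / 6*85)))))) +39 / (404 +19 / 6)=-1572103978 / 988645455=-1.59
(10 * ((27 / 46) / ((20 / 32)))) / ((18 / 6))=72 / 23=3.13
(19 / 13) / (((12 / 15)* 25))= 19 / 260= 0.07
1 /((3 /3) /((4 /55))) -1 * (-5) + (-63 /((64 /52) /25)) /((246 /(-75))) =28519173 /72160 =395.22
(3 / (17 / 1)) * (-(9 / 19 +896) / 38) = -51099 / 12274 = -4.16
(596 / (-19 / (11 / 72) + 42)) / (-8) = 1639 / 1812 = 0.90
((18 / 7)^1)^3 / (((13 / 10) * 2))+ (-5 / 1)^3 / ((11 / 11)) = -118.46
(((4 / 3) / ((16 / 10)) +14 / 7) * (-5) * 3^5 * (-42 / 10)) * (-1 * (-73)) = 2110941 / 2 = 1055470.50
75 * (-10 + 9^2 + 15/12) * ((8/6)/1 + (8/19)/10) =141610/19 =7453.16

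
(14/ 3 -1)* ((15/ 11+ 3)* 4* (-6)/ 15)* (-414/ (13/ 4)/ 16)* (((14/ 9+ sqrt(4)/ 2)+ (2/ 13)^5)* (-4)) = -50283678976/ 24134045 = -2083.52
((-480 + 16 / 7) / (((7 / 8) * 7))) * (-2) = 53504 / 343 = 155.99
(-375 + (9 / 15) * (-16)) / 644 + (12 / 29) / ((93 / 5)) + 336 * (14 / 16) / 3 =282024063 / 2894780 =97.43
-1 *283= -283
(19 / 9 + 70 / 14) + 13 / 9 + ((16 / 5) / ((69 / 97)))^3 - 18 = 3350485483 / 41063625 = 81.59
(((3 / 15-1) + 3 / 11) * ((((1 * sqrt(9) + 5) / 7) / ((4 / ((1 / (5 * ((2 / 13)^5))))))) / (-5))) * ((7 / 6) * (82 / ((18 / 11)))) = 441467377 / 108000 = 4087.66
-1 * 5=-5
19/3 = 6.33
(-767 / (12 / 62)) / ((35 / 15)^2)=-71331 / 98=-727.87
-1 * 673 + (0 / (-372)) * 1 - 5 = -678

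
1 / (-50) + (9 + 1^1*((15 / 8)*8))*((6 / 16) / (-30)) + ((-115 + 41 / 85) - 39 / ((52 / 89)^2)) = -20250923 / 88400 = -229.08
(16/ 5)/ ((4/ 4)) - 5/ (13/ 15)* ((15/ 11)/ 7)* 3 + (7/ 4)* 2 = 33317/ 10010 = 3.33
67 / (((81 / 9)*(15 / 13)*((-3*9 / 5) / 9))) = -871 / 81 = -10.75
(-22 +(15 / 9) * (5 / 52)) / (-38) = 3407 / 5928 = 0.57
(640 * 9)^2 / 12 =2764800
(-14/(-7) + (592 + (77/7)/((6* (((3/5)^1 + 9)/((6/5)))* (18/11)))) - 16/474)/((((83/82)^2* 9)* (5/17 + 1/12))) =1158835043063/6788737494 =170.70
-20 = -20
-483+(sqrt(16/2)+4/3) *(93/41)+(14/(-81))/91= -20722069/43173+186 *sqrt(2)/41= -473.56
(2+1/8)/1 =17/8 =2.12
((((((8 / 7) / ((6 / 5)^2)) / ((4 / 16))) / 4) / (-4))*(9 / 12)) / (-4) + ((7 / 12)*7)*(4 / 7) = 531 / 224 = 2.37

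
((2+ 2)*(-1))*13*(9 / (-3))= 156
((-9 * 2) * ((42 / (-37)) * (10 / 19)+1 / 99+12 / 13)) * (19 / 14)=-303763 / 37037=-8.20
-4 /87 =-0.05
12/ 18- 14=-40/ 3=-13.33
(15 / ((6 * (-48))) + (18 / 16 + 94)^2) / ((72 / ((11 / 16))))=19110883 / 221184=86.40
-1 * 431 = -431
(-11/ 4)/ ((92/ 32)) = -22/ 23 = -0.96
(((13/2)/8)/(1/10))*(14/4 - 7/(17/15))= -5915/272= -21.75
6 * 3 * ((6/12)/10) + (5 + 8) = 139/10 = 13.90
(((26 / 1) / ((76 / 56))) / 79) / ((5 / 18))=6552 / 7505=0.87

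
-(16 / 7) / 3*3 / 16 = -1 / 7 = -0.14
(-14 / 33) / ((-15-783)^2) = -1 / 1501038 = -0.00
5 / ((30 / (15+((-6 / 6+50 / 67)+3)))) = 1189 / 402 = 2.96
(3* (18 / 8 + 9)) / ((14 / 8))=135 / 7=19.29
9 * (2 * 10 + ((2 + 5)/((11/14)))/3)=206.73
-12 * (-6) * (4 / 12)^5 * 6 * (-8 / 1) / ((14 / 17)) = -1088 / 63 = -17.27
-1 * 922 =-922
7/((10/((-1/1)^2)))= 7/10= 0.70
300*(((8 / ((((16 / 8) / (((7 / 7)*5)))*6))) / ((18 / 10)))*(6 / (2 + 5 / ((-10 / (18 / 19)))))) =190000 / 87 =2183.91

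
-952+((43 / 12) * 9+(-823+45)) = -6791 / 4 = -1697.75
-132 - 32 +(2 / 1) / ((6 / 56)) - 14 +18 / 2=-451 / 3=-150.33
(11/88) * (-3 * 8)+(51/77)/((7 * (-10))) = -16221/5390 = -3.01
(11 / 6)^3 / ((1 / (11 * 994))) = 7276577 / 108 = 67375.71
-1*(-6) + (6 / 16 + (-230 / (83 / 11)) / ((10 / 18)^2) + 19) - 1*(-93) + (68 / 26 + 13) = 1520481 / 43160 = 35.23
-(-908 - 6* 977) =6770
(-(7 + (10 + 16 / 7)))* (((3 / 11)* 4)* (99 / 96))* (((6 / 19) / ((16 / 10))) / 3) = -1.43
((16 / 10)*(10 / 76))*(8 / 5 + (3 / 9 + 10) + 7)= 1136 / 285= 3.99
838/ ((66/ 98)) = 41062/ 33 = 1244.30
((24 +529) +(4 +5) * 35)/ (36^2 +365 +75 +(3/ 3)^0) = 868/ 1737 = 0.50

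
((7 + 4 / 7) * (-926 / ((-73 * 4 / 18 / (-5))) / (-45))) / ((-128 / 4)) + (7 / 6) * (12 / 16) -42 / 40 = -1.68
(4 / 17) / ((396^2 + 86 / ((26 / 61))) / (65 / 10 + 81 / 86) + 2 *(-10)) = 0.00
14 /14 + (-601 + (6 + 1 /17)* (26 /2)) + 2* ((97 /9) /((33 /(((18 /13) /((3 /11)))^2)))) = -4347415 /8619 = -504.40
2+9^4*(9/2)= 59053/2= 29526.50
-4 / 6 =-2 / 3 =-0.67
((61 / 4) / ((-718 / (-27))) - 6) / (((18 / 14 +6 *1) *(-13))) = 36365 / 634712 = 0.06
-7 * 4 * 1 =-28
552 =552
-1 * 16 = -16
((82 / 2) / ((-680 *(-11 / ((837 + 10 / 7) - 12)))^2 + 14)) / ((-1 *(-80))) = 54884609 / 10272309600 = 0.01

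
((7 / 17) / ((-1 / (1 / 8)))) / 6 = -7 / 816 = -0.01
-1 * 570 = -570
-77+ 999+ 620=1542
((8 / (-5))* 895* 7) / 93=-10024 / 93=-107.78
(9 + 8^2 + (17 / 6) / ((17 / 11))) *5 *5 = 11225 / 6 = 1870.83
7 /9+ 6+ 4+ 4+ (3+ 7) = 24.78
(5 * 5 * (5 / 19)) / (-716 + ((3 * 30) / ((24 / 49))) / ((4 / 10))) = -0.03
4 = 4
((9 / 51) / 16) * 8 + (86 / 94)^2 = 69493 / 75106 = 0.93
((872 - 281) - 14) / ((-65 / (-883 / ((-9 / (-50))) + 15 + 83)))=24965636 / 585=42676.30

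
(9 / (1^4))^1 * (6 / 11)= 54 / 11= 4.91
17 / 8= 2.12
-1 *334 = -334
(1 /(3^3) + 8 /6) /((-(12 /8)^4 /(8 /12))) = -1184 /6561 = -0.18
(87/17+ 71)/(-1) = -1294/17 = -76.12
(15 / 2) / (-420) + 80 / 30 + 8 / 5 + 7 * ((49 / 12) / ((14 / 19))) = 18077 / 420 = 43.04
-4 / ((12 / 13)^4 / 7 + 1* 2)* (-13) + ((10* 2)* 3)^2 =762260102 / 210295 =3624.72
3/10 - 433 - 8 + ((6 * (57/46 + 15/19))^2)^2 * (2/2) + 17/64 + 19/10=251017843407802629/11670130867520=21509.43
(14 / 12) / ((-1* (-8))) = 7 / 48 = 0.15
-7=-7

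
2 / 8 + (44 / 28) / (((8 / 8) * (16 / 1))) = 0.35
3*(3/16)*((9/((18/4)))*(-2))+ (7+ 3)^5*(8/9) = 3199919/36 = 88886.64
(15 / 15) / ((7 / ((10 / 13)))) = 10 / 91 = 0.11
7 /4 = 1.75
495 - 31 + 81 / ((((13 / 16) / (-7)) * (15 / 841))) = -2513024 / 65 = -38661.91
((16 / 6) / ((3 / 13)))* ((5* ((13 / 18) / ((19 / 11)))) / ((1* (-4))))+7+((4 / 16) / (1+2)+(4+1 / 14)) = 220421 / 43092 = 5.12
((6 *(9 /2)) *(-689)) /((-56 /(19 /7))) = 353457 /392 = 901.68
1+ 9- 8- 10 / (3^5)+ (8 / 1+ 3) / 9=773 / 243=3.18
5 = 5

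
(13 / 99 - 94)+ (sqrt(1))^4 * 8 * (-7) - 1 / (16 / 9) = -238283 / 1584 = -150.43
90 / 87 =1.03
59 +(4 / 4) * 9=68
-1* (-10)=10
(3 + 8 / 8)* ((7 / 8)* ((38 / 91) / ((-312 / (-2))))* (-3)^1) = -0.03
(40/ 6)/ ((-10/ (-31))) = 62/ 3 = 20.67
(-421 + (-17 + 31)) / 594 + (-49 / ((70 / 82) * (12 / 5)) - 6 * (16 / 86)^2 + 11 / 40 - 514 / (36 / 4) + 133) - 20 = 62612143 / 1996920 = 31.35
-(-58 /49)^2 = -1.40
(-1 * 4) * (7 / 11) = -28 / 11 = -2.55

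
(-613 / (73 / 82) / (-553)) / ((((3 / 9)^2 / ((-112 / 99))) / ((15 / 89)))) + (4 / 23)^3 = -146419404128 / 68693580131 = -2.13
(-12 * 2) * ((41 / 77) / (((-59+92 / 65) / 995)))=63640200 / 288211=220.81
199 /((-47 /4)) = -796 /47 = -16.94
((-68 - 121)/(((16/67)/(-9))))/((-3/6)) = -113967/8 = -14245.88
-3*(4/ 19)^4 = -768/ 130321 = -0.01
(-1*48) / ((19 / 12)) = -576 / 19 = -30.32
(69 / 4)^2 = 4761 / 16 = 297.56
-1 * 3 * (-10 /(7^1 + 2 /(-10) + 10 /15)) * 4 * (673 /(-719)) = -151425 /10066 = -15.04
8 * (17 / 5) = 27.20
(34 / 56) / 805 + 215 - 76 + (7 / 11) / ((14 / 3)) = 34497657 / 247940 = 139.14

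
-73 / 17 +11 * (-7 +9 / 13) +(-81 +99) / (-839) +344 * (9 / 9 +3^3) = 1772290393 / 185419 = 9558.30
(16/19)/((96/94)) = 47/57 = 0.82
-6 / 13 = -0.46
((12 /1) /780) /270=1 /17550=0.00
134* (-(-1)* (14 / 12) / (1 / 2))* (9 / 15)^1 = 938 / 5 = 187.60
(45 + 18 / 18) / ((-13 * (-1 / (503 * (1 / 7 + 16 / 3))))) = 2660870 / 273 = 9746.78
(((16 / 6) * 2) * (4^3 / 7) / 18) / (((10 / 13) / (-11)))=-36608 / 945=-38.74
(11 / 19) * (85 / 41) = 935 / 779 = 1.20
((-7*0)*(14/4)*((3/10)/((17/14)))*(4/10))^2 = 0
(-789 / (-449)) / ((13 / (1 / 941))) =789 / 5492617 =0.00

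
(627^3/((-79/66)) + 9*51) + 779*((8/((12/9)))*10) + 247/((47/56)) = -764441478451/3713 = -205882434.27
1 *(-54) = -54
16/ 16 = 1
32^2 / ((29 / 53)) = 1871.45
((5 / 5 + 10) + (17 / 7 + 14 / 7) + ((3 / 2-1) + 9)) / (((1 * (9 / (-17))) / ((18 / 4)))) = -5933 / 28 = -211.89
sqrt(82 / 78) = sqrt(1599) / 39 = 1.03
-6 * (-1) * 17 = 102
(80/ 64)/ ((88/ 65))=325/ 352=0.92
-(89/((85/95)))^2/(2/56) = -277043.14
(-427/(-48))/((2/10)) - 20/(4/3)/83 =176485/3984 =44.30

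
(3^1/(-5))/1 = -3/5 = -0.60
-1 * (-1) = 1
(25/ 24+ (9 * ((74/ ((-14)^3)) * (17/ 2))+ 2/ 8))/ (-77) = 0.01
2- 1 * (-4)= 6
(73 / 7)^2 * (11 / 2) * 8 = 234476 / 49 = 4785.22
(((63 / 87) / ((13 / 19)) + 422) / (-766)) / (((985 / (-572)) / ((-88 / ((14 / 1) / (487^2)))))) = -36616337866856 / 76582765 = -478127.66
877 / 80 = 10.96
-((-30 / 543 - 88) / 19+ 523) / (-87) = 61471 / 10317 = 5.96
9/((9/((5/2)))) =5/2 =2.50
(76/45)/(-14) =-38/315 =-0.12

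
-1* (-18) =18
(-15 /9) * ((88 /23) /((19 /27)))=-3960 /437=-9.06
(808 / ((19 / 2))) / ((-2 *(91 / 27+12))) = -21816 / 7885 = -2.77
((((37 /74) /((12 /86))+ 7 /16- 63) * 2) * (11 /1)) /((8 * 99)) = -2831 /1728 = -1.64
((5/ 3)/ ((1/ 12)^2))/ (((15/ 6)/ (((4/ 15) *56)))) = 7168/ 5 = 1433.60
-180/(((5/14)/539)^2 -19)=1138842320/120211131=9.47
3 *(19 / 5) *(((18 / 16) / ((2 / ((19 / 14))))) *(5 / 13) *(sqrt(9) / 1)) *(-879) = -25702839 / 2912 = -8826.52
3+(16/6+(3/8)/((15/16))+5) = 166/15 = 11.07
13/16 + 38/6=343/48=7.15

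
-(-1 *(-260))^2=-67600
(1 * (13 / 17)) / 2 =0.38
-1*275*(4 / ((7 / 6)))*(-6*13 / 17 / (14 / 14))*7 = 514800 / 17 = 30282.35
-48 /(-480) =1 /10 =0.10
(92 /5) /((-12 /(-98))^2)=55223 /45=1227.18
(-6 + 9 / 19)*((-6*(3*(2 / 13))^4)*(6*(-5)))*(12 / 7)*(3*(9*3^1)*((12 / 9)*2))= -16713.86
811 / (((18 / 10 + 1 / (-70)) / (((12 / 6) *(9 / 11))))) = 204372 / 275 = 743.17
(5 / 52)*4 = 5 / 13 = 0.38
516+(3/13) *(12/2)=6726/13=517.38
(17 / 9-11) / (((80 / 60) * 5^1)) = -41 / 30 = -1.37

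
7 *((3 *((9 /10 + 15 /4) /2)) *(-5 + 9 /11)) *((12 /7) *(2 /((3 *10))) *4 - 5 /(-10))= -429939 /2200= -195.43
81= 81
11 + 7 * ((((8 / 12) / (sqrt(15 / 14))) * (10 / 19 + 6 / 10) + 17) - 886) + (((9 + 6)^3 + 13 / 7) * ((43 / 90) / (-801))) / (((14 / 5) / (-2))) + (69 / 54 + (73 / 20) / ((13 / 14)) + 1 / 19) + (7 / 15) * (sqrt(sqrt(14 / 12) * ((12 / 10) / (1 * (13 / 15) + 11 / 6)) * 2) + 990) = -2444454431333 / 436252635 + 14 * 14^(1 / 4) * 3^(3 / 4) / 135 + 1498 * sqrt(210) / 4275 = -5597.76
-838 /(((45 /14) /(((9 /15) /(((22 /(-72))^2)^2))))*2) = -3284209152 /366025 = -8972.64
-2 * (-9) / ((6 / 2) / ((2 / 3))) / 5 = 4 / 5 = 0.80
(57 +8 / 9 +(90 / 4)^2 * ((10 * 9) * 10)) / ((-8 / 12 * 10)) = -2050573 / 30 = -68352.43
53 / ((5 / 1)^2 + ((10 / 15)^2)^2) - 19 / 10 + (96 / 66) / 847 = 39001427 / 190159970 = 0.21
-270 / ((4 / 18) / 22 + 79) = -13365 / 3911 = -3.42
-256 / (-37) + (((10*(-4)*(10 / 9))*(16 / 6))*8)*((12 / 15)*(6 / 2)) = -755456 / 333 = -2268.64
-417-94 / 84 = -418.12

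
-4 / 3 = -1.33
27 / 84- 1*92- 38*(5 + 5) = -13207 / 28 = -471.68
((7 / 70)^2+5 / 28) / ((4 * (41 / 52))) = 429 / 7175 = 0.06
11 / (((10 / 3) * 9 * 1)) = 11 / 30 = 0.37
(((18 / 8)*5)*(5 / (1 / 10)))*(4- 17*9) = -167625 / 2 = -83812.50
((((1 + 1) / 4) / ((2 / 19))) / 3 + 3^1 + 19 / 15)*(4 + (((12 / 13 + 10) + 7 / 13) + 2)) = 2043 / 20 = 102.15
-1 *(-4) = 4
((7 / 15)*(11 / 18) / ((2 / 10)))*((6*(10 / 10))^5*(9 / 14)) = 7128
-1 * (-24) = 24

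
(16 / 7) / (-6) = -8 / 21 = -0.38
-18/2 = -9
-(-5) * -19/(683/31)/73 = -2945/49859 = -0.06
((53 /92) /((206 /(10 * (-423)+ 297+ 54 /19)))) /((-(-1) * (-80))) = 3957669 /28807040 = 0.14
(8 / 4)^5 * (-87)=-2784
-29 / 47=-0.62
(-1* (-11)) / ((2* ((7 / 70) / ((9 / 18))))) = 55 / 2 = 27.50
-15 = -15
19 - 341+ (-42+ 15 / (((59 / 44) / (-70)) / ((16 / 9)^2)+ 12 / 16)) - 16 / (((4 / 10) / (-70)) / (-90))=-49340033428 / 195527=-252343.84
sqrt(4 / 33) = 2*sqrt(33) / 33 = 0.35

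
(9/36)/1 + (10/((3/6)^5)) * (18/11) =23051/44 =523.89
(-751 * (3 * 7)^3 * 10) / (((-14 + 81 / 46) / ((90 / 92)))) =3129754950 / 563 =5559067.41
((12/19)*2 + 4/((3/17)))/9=1364/513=2.66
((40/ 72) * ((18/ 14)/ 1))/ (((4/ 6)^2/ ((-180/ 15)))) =-135/ 7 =-19.29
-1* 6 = -6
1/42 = 0.02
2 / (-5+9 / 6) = -4 / 7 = -0.57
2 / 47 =0.04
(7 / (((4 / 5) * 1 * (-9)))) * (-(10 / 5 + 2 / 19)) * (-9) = -350 / 19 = -18.42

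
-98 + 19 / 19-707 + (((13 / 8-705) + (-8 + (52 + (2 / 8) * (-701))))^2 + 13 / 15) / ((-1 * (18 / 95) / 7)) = -88944635635 / 3456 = -25736295.03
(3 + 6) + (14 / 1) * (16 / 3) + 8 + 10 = 305 / 3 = 101.67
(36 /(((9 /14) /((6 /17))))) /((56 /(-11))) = -66 /17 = -3.88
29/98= 0.30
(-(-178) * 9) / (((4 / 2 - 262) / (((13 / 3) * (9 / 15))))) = -16.02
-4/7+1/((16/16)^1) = 3/7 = 0.43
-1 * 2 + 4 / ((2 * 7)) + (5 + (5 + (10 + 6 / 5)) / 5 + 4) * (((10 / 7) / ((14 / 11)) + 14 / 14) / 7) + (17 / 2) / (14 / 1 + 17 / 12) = 808518 / 317275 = 2.55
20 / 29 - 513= -14857 / 29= -512.31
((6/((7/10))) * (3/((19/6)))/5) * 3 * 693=64152/19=3376.42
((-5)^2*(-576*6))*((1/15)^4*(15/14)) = -64/35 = -1.83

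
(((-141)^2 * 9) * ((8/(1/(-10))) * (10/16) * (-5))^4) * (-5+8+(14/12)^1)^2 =12134399414062500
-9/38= -0.24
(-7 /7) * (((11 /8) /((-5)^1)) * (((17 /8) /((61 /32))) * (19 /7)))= 3553 /4270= 0.83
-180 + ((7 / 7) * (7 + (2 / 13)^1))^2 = -21771 / 169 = -128.82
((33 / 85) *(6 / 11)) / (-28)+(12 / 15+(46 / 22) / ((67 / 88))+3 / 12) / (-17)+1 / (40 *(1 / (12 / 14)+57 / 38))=-565121 / 2551360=-0.22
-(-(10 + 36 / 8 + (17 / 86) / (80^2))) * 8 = 7980817 / 68800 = 116.00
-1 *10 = -10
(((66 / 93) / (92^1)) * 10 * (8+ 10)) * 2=1980 / 713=2.78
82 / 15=5.47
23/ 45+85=3848/ 45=85.51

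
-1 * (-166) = 166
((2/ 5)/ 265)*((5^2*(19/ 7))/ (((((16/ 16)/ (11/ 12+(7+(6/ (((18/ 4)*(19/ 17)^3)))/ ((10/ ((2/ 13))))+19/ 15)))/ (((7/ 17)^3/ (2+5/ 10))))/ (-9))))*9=-2604173355/ 1222005577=-2.13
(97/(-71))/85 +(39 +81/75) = 1208929/30175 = 40.06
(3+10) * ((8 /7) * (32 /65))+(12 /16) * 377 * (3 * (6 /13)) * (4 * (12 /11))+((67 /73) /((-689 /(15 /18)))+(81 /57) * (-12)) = 3749772890683 /2207535330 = 1698.62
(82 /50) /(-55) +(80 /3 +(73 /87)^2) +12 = 409435546 /10407375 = 39.34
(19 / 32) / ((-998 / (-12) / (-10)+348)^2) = 4275 / 830770322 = 0.00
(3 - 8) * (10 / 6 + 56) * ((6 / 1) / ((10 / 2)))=-346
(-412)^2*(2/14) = 169744/7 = 24249.14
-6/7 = -0.86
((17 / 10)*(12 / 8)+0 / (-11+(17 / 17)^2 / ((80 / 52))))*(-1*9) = -459 / 20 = -22.95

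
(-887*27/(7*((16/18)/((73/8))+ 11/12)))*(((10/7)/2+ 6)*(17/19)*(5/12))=-4190619969/496223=-8445.03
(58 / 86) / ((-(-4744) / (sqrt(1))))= 0.00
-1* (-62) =62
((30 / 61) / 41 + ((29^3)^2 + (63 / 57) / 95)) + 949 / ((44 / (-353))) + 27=594815734.46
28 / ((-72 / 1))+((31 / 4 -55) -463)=-18383 / 36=-510.64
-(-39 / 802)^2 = -1521 / 643204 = -0.00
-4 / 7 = -0.57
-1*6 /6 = -1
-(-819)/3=273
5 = 5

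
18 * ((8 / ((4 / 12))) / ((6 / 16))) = 1152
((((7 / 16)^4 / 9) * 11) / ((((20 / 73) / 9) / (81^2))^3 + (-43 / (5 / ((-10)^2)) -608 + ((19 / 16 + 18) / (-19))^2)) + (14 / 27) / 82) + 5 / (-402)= -16453822605462631344521639690095 / 2677622168196827378942812966128384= -0.01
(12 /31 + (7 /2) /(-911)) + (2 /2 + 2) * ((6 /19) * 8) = 8544701 /1073158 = 7.96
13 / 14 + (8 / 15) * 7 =979 / 210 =4.66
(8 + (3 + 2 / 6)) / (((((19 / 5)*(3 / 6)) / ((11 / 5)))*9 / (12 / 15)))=2992 / 2565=1.17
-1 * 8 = -8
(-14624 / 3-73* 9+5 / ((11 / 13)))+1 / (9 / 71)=-546269 / 99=-5517.87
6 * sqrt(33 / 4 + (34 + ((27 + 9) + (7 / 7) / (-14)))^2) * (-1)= -419.93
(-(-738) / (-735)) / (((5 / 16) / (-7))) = 3936 / 175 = 22.49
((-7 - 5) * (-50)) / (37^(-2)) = 821400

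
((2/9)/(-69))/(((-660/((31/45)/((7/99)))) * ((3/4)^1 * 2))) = 31/978075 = 0.00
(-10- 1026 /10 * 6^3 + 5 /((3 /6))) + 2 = -110798 /5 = -22159.60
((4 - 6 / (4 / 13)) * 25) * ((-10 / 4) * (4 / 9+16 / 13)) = 189875 / 117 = 1622.86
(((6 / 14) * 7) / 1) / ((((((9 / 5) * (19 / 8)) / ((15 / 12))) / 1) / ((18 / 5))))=60 / 19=3.16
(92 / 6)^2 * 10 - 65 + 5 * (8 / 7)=144385 / 63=2291.83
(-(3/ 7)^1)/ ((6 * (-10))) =1/ 140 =0.01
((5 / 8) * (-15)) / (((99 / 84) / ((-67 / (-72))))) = -11725 / 1584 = -7.40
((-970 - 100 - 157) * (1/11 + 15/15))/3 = -4908/11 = -446.18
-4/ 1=-4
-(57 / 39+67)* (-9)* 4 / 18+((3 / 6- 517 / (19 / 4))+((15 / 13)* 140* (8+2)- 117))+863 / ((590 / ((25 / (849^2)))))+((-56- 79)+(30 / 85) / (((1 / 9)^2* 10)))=1245382693329884 / 892859802705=1394.82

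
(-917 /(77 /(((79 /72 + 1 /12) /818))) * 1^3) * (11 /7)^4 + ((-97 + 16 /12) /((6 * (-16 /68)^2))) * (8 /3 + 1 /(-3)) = -570244331519 /848455776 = -672.10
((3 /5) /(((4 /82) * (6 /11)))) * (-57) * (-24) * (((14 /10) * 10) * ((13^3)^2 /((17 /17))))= 10422953432892 /5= 2084590686578.40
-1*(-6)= 6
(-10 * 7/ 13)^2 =4900/ 169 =28.99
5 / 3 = 1.67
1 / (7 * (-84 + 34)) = -1 / 350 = -0.00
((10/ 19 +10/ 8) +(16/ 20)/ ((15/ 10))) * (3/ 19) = 2633/ 7220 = 0.36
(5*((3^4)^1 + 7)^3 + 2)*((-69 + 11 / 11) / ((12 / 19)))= -1100577926 / 3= -366859308.67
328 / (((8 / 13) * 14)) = 533 / 14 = 38.07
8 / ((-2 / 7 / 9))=-252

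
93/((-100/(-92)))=2139/25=85.56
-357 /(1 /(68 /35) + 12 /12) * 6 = -145656 /103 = -1414.14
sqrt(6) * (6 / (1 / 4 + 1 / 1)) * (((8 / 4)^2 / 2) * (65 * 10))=6240 * sqrt(6)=15284.82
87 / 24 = 3.62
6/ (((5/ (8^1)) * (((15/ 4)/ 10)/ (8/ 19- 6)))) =-13568/ 95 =-142.82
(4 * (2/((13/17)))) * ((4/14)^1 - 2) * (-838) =1367616/91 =15028.75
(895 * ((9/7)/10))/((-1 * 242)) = -1611/3388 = -0.48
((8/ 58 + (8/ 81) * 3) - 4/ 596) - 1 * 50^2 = -291617623/ 116667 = -2499.57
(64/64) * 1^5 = 1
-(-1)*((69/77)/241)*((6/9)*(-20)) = -920/18557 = -0.05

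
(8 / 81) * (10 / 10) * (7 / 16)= 7 / 162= 0.04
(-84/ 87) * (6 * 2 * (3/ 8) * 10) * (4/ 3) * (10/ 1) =-16800/ 29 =-579.31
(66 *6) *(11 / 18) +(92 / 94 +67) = 14569 / 47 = 309.98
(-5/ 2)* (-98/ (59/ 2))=490/ 59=8.31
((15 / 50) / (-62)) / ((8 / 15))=-9 / 992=-0.01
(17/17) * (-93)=-93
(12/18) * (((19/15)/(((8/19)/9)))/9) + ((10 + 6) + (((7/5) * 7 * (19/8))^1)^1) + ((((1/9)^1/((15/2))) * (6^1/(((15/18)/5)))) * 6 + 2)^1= 16733/360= 46.48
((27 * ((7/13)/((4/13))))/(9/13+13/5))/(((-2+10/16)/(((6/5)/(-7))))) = 2106/1177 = 1.79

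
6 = 6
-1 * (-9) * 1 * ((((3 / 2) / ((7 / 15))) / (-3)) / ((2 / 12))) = -405 / 7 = -57.86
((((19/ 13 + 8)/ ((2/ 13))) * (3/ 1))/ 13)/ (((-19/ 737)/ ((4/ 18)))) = -30217/ 247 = -122.34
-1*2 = -2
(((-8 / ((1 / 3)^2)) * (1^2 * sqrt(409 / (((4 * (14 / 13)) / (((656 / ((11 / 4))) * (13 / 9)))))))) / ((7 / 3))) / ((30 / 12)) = -2232.50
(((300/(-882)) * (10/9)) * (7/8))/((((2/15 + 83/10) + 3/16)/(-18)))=10000/14483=0.69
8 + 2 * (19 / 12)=67 / 6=11.17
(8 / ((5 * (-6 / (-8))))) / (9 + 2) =32 / 165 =0.19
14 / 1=14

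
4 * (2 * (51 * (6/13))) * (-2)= -4896/13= -376.62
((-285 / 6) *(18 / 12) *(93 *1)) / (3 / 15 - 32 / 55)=485925 / 28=17354.46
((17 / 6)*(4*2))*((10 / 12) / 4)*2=85 / 9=9.44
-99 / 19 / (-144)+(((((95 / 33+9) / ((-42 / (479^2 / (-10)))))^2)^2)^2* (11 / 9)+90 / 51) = 58575365209634244654147705628704996730791334638740217593 / 15241016060806612106250000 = 3843271667449067381901024000000.00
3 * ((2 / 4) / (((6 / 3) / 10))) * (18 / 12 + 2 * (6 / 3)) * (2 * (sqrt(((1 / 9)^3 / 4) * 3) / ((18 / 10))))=275 * sqrt(3) / 324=1.47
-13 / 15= -0.87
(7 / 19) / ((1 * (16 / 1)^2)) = 7 / 4864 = 0.00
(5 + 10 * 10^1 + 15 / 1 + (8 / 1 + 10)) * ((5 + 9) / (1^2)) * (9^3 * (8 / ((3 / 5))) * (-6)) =-112674240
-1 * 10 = -10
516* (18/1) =9288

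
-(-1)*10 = 10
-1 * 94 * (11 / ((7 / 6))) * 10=-62040 / 7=-8862.86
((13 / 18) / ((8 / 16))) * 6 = 26 / 3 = 8.67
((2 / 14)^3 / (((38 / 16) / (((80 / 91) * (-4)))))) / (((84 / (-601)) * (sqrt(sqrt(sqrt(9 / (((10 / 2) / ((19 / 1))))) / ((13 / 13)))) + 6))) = 0.00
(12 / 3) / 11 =4 / 11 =0.36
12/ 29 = 0.41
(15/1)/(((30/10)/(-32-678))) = -3550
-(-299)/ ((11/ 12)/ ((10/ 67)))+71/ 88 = 26527/ 536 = 49.49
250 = 250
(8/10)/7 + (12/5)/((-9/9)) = -16/7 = -2.29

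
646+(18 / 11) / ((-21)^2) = 348196 / 539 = 646.00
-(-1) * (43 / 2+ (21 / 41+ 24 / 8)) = 2051 / 82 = 25.01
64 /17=3.76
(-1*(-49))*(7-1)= 294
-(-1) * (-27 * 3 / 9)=-9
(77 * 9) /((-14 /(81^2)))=-649539 /2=-324769.50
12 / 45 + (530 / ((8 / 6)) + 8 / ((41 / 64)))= 504613 / 1230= 410.25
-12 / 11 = -1.09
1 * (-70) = -70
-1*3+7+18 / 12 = 11 / 2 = 5.50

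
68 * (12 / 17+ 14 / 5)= 1192 / 5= 238.40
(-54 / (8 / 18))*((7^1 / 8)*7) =-11907 / 16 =-744.19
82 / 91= 0.90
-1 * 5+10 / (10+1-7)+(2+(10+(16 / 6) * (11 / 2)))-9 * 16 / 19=1891 / 114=16.59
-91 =-91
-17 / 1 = -17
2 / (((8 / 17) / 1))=17 / 4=4.25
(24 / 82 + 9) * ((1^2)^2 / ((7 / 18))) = 6858 / 287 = 23.90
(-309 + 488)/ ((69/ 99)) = 256.83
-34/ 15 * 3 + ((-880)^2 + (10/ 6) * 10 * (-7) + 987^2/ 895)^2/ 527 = 4334196232376809339/ 3799261575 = 1140799638.78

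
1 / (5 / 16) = 16 / 5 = 3.20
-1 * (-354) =354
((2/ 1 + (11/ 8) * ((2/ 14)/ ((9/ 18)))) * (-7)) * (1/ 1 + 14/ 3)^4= -5595907/ 324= -17271.32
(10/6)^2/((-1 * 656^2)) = -25/3873024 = -0.00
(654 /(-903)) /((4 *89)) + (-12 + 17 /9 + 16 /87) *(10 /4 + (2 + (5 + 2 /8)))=-902352853 /9322572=-96.79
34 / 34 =1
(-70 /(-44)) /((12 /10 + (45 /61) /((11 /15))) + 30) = 10675 /216102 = 0.05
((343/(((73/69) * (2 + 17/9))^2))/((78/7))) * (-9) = -16.37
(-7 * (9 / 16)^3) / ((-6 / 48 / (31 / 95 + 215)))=13048371 / 6080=2146.11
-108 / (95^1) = -108 / 95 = -1.14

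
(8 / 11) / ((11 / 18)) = 144 / 121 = 1.19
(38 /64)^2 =361 /1024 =0.35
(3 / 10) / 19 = 3 / 190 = 0.02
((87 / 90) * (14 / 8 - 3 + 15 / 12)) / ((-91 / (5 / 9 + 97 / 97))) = 0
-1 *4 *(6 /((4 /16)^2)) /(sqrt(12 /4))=-128 *sqrt(3)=-221.70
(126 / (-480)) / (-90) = 7 / 2400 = 0.00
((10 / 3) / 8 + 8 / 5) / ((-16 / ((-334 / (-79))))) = -20207 / 37920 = -0.53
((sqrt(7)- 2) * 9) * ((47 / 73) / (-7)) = 846 / 511- 423 * sqrt(7) / 511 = -0.53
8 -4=4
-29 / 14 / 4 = -29 / 56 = -0.52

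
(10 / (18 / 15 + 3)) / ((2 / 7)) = 25 / 3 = 8.33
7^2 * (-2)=-98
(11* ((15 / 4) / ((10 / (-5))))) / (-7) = 165 / 56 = 2.95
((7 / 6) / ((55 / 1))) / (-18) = -7 / 5940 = -0.00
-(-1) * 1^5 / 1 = 1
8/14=4/7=0.57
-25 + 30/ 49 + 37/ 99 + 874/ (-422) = -26699699/ 1023561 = -26.09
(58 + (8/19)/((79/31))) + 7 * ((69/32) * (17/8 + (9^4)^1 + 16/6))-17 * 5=38070387295/384256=99075.58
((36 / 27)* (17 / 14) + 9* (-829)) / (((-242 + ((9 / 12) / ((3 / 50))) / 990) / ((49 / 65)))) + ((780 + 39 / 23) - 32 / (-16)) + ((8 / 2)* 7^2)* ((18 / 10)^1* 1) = 166144980491 / 143261365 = 1159.73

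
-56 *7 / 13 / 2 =-196 / 13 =-15.08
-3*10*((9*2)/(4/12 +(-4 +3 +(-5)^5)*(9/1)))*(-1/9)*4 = -0.01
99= 99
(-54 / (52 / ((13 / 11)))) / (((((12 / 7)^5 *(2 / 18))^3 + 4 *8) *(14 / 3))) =-54936068900769 / 7614482860158592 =-0.01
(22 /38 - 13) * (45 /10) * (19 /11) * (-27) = 28674 /11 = 2606.73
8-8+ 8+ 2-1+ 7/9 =88/9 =9.78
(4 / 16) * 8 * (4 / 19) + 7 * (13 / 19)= 99 / 19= 5.21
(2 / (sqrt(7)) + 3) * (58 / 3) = 72.61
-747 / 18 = -83 / 2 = -41.50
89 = 89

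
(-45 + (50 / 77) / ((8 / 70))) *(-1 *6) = 2595 / 11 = 235.91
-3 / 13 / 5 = -0.05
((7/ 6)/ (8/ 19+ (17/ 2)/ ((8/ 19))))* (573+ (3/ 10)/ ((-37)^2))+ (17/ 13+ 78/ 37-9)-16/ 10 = 2011252538/ 79641575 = 25.25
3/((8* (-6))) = -1/16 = -0.06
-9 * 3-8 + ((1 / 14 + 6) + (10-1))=-279 / 14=-19.93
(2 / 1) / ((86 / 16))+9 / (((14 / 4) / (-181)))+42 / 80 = -5592959 / 12040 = -464.53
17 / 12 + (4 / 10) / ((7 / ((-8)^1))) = 403 / 420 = 0.96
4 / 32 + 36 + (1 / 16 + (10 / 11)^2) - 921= -1711397 / 1936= -883.99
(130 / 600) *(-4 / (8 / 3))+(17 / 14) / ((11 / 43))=13619 / 3080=4.42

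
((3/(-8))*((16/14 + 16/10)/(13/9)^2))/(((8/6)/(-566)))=1237842/5915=209.27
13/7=1.86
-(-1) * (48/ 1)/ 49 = 48/ 49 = 0.98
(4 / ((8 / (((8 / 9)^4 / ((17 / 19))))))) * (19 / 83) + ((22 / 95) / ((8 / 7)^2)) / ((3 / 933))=1554084926279 / 28143015840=55.22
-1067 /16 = -66.69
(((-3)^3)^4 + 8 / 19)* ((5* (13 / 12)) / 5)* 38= 131266031 / 6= 21877671.83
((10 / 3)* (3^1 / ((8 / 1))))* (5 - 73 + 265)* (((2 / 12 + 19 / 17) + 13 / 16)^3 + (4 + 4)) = 9215360953015 / 2173353984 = 4240.16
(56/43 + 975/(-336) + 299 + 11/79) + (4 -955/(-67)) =8049920197/25491088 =315.79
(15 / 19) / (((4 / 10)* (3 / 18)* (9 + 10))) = 0.62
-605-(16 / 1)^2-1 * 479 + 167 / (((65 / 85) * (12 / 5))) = -194845 / 156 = -1249.01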